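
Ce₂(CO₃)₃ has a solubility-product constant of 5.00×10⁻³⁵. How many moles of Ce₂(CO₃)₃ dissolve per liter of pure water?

5.41×10⁻⁸ M

Ce₂(CO₃)₃(s) ⇌ 2 Ce³⁺(aq) + 3 CO₃²⁻(aq)
With molar solubility s: [Ce³⁺] = 2s, [CO₃²⁻] = 3s.
Ksp = [Ce³⁺]^2[CO₃²⁻]^3 = (2s)^2 · (3s)^3 = 108s^5
108s^5 = 5.00×10⁻³⁵  ⇒  s^5 = 4.63×10⁻³⁷
s = 5.41×10⁻⁸ mol/L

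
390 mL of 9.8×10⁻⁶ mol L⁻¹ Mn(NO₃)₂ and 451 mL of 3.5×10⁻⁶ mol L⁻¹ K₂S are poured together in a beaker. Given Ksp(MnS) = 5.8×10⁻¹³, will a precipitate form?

Yes

After mixing, V = 390 mL + 451 mL = 841 mL.
[Mn²⁺] = (9.8×10⁻⁶)(390)/841 = 4.5×10⁻⁶ mol L⁻¹
[S²⁻] = (3.5×10⁻⁶)(451)/841 = 1.9×10⁻⁶ mol L⁻¹
Q = [Mn²⁺][S²⁻] = 8.5×10⁻¹²
Since Q (8.5×10⁻¹²) exceeds Ksp (5.8×10⁻¹³), MnS will precipitate.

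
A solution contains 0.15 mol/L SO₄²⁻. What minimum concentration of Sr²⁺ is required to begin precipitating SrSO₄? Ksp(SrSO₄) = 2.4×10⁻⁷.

1.6×10⁻⁶ M

Precipitation of each salt begins when its ion product equals Ksp.
SrSO₄(s) ⇌ Sr²⁺(aq) + SO₄²⁻(aq)
Ksp = [Sr²⁺][SO₄²⁻] = [Sr²⁺](0.15)
[Sr²⁺] = 2.4×10⁻⁷ / (0.15) = 1.6×10⁻⁶
[Sr²⁺] = 1.6×10⁻⁶ mol/L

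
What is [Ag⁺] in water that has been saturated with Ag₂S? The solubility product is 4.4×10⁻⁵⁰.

4.4×10⁻¹⁷ M

Ag₂S(s) ⇌ 2 Ag⁺(aq) + S²⁻(aq)
With molar solubility s: [Ag⁺] = 2s, [S²⁻] = s.
Ksp = [Ag⁺]^2[S²⁻] = (2s)^2 · s = 4s^3 = 4.4×10⁻⁵⁰
s = 2.2×10⁻¹⁷ M
[Ag⁺] = 2s = 4.4×10⁻¹⁷ M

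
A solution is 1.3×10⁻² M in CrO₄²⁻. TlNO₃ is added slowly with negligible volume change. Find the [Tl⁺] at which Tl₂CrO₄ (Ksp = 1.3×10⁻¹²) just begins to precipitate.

The threshold for precipitation is Q = Ksp.
Tl₂CrO₄(s) ⇌ 2 Tl⁺(aq) + CrO₄²⁻(aq)
Ksp = [Tl⁺]^2[CrO₄²⁻] = [Tl⁺]^2(1.3×10⁻²)
[Tl⁺]^2 = 1.3×10⁻¹² / (1.3×10⁻²) = 1.0×10⁻¹⁰
[Tl⁺] = 1.0×10⁻⁵ M

1.0×10⁻⁵ M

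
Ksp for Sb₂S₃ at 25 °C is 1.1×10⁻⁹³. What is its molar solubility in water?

Sb₂S₃(s) ⇌ 2 Sb³⁺(aq) + 3 S²⁻(aq)
If s mol/L of Sb₂S₃ dissolves, [Sb³⁺] = 2s and [S²⁻] = 3s.
Ksp = [Sb³⁺]^2[S²⁻]^3 = (2s)^2 · (3s)^3 = 108s^5
108s^5 = 1.1×10⁻⁹³  ⇒  s^5 = 1.0×10⁻⁹⁵
s = 1.0×10⁻¹⁹ mol L⁻¹

1.0×10⁻¹⁹ M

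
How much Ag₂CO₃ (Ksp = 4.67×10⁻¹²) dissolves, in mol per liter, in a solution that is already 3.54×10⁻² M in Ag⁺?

3.73×10⁻⁹ M

Ag₂CO₃(s) ⇌ 2 Ag⁺(aq) + CO₃²⁻(aq)
With Ag⁺ already at 3.54×10⁻² M and s small, take [Ag⁺] ≈ 3.54×10⁻² M and [CO₃²⁻] = s.
Ksp = [Ag⁺]^2[CO₃²⁻] = (3.54×10⁻²)^2s
s = 4.67×10⁻¹² / (3.54×10⁻²)^2 = 3.73×10⁻⁹
s = 3.73×10⁻⁹ M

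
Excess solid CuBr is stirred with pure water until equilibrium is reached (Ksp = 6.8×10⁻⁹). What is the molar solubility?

CuBr(s) ⇌ Cu⁺(aq) + Br⁻(aq)
For each mole of CuBr that dissolves per liter, [Cu⁺] = s and [Br⁻] = s; let s denote this solubility.
Ksp = [Cu⁺][Br⁻] = s · s = s^2
s^2 = 6.8×10⁻⁹
Taking the 2nd root, s = 8.2×10⁻⁵ mol L⁻¹.

8.2×10⁻⁵ M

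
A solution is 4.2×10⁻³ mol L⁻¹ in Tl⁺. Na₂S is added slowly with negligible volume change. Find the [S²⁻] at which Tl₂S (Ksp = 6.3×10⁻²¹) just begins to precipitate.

3.6×10⁻¹⁶ M

A salt starts to precipitate once the ion product Q reaches its Ksp.
Tl₂S(s) ⇌ 2 Tl⁺(aq) + S²⁻(aq)
Ksp = [Tl⁺]^2[S²⁻] = [S²⁻](4.2×10⁻³)^2
[S²⁻] = 6.3×10⁻²¹ / (4.2×10⁻³)^2 = 3.6×10⁻¹⁶
[S²⁻] = 3.6×10⁻¹⁶ mol L⁻¹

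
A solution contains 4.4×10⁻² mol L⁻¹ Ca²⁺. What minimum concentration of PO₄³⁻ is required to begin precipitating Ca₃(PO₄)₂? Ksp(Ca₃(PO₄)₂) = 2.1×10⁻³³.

5.0×10⁻¹⁵ M

Precipitation begins when Q = Ksp.
Ca₃(PO₄)₂(s) ⇌ 3 Ca²⁺(aq) + 2 PO₄³⁻(aq)
Ksp = [Ca²⁺]^3[PO₄³⁻]^2 = [PO₄³⁻]^2(4.4×10⁻²)^3
[PO₄³⁻]^2 = 2.1×10⁻³³ / (4.4×10⁻²)^3 = 2.5×10⁻²⁹
[PO₄³⁻] = 5.0×10⁻¹⁵ mol L⁻¹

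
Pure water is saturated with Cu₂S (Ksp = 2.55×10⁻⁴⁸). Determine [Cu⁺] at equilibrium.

1.72×10⁻¹⁶ M

Cu₂S(s) ⇌ 2 Cu⁺(aq) + S²⁻(aq)
With molar solubility s: [Cu⁺] = 2s, [S²⁻] = s.
Ksp = [Cu⁺]^2[S²⁻] = (2s)^2 · s = 4s^3 = 2.55×10⁻⁴⁸
s = 8.61×10⁻¹⁷ M
[Cu⁺] = 2s = 1.72×10⁻¹⁶ M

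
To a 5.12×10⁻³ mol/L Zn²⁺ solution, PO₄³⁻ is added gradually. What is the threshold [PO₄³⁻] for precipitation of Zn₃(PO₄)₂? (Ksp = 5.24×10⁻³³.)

1.98×10⁻¹³ M

A salt starts to precipitate once the ion product Q reaches its Ksp.
Zn₃(PO₄)₂(s) ⇌ 3 Zn²⁺(aq) + 2 PO₄³⁻(aq)
Ksp = [Zn²⁺]^3[PO₄³⁻]^2 = [PO₄³⁻]^2(5.12×10⁻³)^3
[PO₄³⁻]^2 = 5.24×10⁻³³ / (5.12×10⁻³)^3 = 3.90×10⁻²⁶
[PO₄³⁻] = 1.98×10⁻¹³ mol/L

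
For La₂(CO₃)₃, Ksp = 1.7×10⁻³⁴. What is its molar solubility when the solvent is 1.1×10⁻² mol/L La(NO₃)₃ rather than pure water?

3.7×10⁻¹¹ M

La₂(CO₃)₃(s) ⇌ 2 La³⁺(aq) + 3 CO₃²⁻(aq)
Let s be the solubility of La₂(CO₃)₃ here. The common ion gives [La³⁺] ≈ 1.1×10⁻² mol/L, and [CO₃²⁻] = 3s.
Ksp = [La³⁺]^2[CO₃²⁻]^3 = (1.1×10⁻²)^2(3s)^3
(3s)^3 = 1.7×10⁻³⁴ / (1.1×10⁻²)^2 = 1.4×10⁻³⁰
s = 3.7×10⁻¹¹ mol/L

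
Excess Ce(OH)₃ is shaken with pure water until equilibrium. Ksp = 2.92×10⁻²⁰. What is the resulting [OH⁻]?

Ce(OH)₃(s) ⇌ Ce³⁺(aq) + 3 OH⁻(aq)
With molar solubility s: [Ce³⁺] = s, [OH⁻] = 3s.
Ksp = [Ce³⁺][OH⁻]^3 = s · (3s)^3 = 27s^4 = 2.92×10⁻²⁰
s = 5.73×10⁻⁶ M
[OH⁻] = 3s = 1.72×10⁻⁵ M

1.72×10⁻⁵ M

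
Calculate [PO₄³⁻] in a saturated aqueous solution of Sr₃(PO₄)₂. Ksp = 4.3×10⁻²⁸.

2.6×10⁻⁶ M

Sr₃(PO₄)₂(s) ⇌ 3 Sr²⁺(aq) + 2 PO₄³⁻(aq)
With molar solubility s: [Sr²⁺] = 3s, [PO₄³⁻] = 2s.
Ksp = [Sr²⁺]^3[PO₄³⁻]^2 = (3s)^3 · (2s)^2 = 108s^5 = 4.3×10⁻²⁸
s = 1.3×10⁻⁶ mol/L
[PO₄³⁻] = 2s = 2.6×10⁻⁶ mol/L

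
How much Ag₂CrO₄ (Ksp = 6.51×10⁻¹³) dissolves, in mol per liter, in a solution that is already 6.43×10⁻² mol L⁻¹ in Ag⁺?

1.57×10⁻¹⁰ M

Ag₂CrO₄(s) ⇌ 2 Ag⁺(aq) + CrO₄²⁻(aq)
The solution already contains Ag⁺ at 6.43×10⁻² mol L⁻¹. Let s be the molar solubility of Ag₂CrO₄.
[Ag⁺] ≈ 6.43×10⁻² mol L⁻¹ (common ion dominates); [CrO₄²⁻] = s.
Ksp = [Ag⁺]^2[CrO₄²⁻] = (6.43×10⁻²)^2s
s = 6.51×10⁻¹³ / (6.43×10⁻²)^2 = 1.57×10⁻¹⁰
s = 1.57×10⁻¹⁰ mol L⁻¹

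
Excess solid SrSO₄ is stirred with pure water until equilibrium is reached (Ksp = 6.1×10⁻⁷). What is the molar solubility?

SrSO₄(s) ⇌ Sr²⁺(aq) + SO₄²⁻(aq)
If s mol/L of SrSO₄ dissolves, [Sr²⁺] = s and [SO₄²⁻] = s.
Ksp = [Sr²⁺][SO₄²⁻] = s · s = s^2
s^2 = 6.1×10⁻⁷
Taking the 2nd root, s = 7.8×10⁻⁴ M.

7.8×10⁻⁴ M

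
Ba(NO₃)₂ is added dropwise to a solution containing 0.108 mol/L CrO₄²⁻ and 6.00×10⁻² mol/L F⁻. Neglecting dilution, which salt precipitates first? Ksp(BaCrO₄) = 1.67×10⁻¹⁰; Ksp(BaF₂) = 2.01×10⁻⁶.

BaCrO₄

Each salt precipitates once Q = Ksp for that salt.
For BaCrO₄: [Ba²⁺] = (Ksp/[CrO₄²⁻]) = 1.55×10⁻⁹ mol/L
For BaF₂: [Ba²⁺] = (Ksp/[F⁻]^2) = 5.58×10⁻⁴ mol/L
The smaller threshold [Ba²⁺] is reached first, so BaCrO₄ precipitates first.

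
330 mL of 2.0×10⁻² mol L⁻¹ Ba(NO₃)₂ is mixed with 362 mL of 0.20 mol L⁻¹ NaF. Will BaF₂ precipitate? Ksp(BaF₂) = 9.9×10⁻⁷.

Yes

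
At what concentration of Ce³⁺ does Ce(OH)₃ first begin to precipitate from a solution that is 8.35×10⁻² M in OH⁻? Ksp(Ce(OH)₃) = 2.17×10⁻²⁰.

3.73×10⁻¹⁷ M

Each salt precipitates once Q = Ksp for that salt.
Ce(OH)₃(s) ⇌ Ce³⁺(aq) + 3 OH⁻(aq)
Ksp = [Ce³⁺][OH⁻]^3 = [Ce³⁺](8.35×10⁻²)^3
[Ce³⁺] = 2.17×10⁻²⁰ / (8.35×10⁻²)^3 = 3.73×10⁻¹⁷
[Ce³⁺] = 3.73×10⁻¹⁷ M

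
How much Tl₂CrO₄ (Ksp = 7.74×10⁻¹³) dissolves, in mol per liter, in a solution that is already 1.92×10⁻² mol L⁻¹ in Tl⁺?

2.10×10⁻⁹ M

Tl₂CrO₄(s) ⇌ 2 Tl⁺(aq) + CrO₄²⁻(aq)
With Tl⁺ already at 1.92×10⁻² mol L⁻¹ and s small, take [Tl⁺] ≈ 1.92×10⁻² mol L⁻¹ and [CrO₄²⁻] = s.
Ksp = [Tl⁺]^2[CrO₄²⁻] = (1.92×10⁻²)^2s
s = 7.74×10⁻¹³ / (1.92×10⁻²)^2 = 2.10×10⁻⁹
s = 2.10×10⁻⁹ mol L⁻¹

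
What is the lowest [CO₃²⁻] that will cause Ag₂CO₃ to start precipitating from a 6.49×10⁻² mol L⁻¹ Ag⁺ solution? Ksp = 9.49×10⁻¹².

A salt starts to precipitate once the ion product Q reaches its Ksp.
Ag₂CO₃(s) ⇌ 2 Ag⁺(aq) + CO₃²⁻(aq)
Ksp = [Ag⁺]^2[CO₃²⁻] = [CO₃²⁻](6.49×10⁻²)^2
[CO₃²⁻] = 9.49×10⁻¹² / (6.49×10⁻²)^2 = 2.25×10⁻⁹
[CO₃²⁻] = 2.25×10⁻⁹ mol L⁻¹

2.25×10⁻⁹ M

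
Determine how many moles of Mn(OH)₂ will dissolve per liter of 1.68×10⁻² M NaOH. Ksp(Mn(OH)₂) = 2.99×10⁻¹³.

Mn(OH)₂(s) ⇌ Mn²⁺(aq) + 2 OH⁻(aq)
OH⁻ is already present at 1.68×10⁻² M. If s mol/L of Mn(OH)₂ dissolves, [Mn²⁺] = s while [OH⁻] ≈ 1.68×10⁻² M.
Ksp = [Mn²⁺][OH⁻]^2 = s(1.68×10⁻²)^2
s = 2.99×10⁻¹³ / (1.68×10⁻²)^2 = 1.06×10⁻⁹
s = 1.06×10⁻⁹ M

1.06×10⁻⁹ M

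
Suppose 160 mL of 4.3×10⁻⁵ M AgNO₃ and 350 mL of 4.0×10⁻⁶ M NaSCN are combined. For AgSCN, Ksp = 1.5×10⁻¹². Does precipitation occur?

Yes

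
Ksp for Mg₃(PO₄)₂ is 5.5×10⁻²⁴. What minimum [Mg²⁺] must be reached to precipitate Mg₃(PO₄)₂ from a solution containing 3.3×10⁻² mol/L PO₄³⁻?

A salt starts to precipitate once the ion product Q reaches its Ksp.
Mg₃(PO₄)₂(s) ⇌ 3 Mg²⁺(aq) + 2 PO₄³⁻(aq)
Ksp = [Mg²⁺]^3[PO₄³⁻]^2 = [Mg²⁺]^3(3.3×10⁻²)^2
[Mg²⁺]^3 = 5.5×10⁻²⁴ / (3.3×10⁻²)^2 = 5.1×10⁻²¹
[Mg²⁺] = 1.7×10⁻⁷ mol/L

1.7×10⁻⁷ M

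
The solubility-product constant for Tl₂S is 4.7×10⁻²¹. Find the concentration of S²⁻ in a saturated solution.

Tl₂S(s) ⇌ 2 Tl⁺(aq) + S²⁻(aq)
With molar solubility s: [Tl⁺] = 2s, [S²⁻] = s.
Ksp = [Tl⁺]^2[S²⁻] = (2s)^2 · s = 4s^3 = 4.7×10⁻²¹
s = 1.1×10⁻⁷ mol/L
[S²⁻] = s = 1.1×10⁻⁷ mol/L

1.1×10⁻⁷ M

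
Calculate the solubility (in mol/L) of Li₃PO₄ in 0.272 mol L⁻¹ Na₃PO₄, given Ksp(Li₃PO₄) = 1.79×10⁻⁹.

6.25×10⁻⁴ M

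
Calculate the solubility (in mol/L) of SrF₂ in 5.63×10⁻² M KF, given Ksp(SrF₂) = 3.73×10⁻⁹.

1.18×10⁻⁶ M

SrF₂(s) ⇌ Sr²⁺(aq) + 2 F⁻(aq)
With F⁻ already at 5.63×10⁻² M and s small, take [F⁻] ≈ 5.63×10⁻² M and [Sr²⁺] = s.
Ksp = [Sr²⁺][F⁻]^2 = s(5.63×10⁻²)^2
s = 3.73×10⁻⁹ / (5.63×10⁻²)^2 = 1.18×10⁻⁶
s = 1.18×10⁻⁶ M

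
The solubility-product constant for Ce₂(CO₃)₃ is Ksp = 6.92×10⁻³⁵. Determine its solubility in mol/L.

5.77×10⁻⁸ M

Ce₂(CO₃)₃(s) ⇌ 2 Ce³⁺(aq) + 3 CO₃²⁻(aq)
With molar solubility s: [Ce³⁺] = 2s, [CO₃²⁻] = 3s.
Ksp = [Ce³⁺]^2[CO₃²⁻]^3 = (2s)^2 · (3s)^3 = 108s^5
108s^5 = 6.92×10⁻³⁵  ⇒  s^5 = 6.41×10⁻³⁷
Taking the 5th root, s = 5.77×10⁻⁸ M.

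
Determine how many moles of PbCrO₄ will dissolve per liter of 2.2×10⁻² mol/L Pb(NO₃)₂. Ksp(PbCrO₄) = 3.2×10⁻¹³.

PbCrO₄(s) ⇌ Pb²⁺(aq) + CrO₄²⁻(aq)
The solution already contains Pb²⁺ at 2.2×10⁻² mol/L. Let s be the molar solubility of PbCrO₄.
[Pb²⁺] ≈ 2.2×10⁻² mol/L (common ion dominates); [CrO₄²⁻] = s.
Ksp = [Pb²⁺][CrO₄²⁻] = (2.2×10⁻²)s
s = 3.2×10⁻¹³ / (2.2×10⁻²) = 1.5×10⁻¹¹
s = 1.5×10⁻¹¹ mol/L

1.5×10⁻¹¹ M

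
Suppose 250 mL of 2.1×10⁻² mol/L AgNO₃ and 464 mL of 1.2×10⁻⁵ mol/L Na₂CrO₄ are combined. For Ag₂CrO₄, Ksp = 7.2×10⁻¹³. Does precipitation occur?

Total volume after mixing = 250 + 464 = 714 mL.
[Ag⁺] = (2.1×10⁻²)(250)/714 = 7.4×10⁻³ mol/L
[CrO₄²⁻] = (1.2×10⁻⁵)(464)/714 = 7.8×10⁻⁶ mol/L
Q = [Ag⁺]^2[CrO₄²⁻] = 4.2×10⁻¹⁰
Because Q > Ksp (4.2×10⁻¹⁰ vs 7.2×10⁻¹³), a precipitate of Ag₂CrO₄ forms.

Yes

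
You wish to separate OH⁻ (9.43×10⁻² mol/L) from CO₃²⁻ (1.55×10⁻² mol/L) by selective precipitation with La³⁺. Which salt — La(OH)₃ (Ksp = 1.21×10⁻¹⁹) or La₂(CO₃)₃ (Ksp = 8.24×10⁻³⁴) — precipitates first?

The threshold for precipitation is Q = Ksp.
For La(OH)₃: [La³⁺] = (Ksp/[OH⁻]^3) = 1.44×10⁻¹⁶ mol/L
For La₂(CO₃)₃: [La³⁺] = (Ksp/[CO₃²⁻]^3)^(1/2) = 1.49×10⁻¹⁴ mol/L
The smaller threshold [La³⁺] is reached first, so La(OH)₃ precipitates first.

La(OH)₃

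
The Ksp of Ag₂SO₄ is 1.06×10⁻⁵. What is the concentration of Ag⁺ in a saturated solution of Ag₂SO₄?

2.77×10⁻² M

Ag₂SO₄(s) ⇌ 2 Ag⁺(aq) + SO₄²⁻(aq)
Let s be the molar solubility. Then [Ag⁺] = 2s and [SO₄²⁻] = s.
Ksp = [Ag⁺]^2[SO₄²⁻] = (2s)^2 · s = 4s^3 = 1.06×10⁻⁵
s = 1.38×10⁻² mol/L
[Ag⁺] = 2s = 2.77×10⁻² mol/L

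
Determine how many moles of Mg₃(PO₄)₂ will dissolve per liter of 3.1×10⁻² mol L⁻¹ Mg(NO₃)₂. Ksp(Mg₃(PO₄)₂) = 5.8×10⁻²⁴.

Mg₃(PO₄)₂(s) ⇌ 3 Mg²⁺(aq) + 2 PO₄³⁻(aq)
Mg²⁺ is already present at 3.1×10⁻² mol L⁻¹. If s mol/L of Mg₃(PO₄)₂ dissolves, [PO₄³⁻] = 2s while [Mg²⁺] ≈ 3.1×10⁻² mol L⁻¹.
Ksp = [Mg²⁺]^3[PO₄³⁻]^2 = (3.1×10⁻²)^3(2s)^2
(2s)^2 = 5.8×10⁻²⁴ / (3.1×10⁻²)^3 = 1.9×10⁻¹⁹
s = 2.2×10⁻¹⁰ mol L⁻¹

2.2×10⁻¹⁰ M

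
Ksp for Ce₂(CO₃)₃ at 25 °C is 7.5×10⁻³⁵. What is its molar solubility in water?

5.9×10⁻⁸ M

Ce₂(CO₃)₃(s) ⇌ 2 Ce³⁺(aq) + 3 CO₃²⁻(aq)
If s mol/L of Ce₂(CO₃)₃ dissolves, [Ce³⁺] = 2s and [CO₃²⁻] = 3s.
Ksp = [Ce³⁺]^2[CO₃²⁻]^3 = (2s)^2 · (3s)^3 = 108s^5
108s^5 = 7.5×10⁻³⁵  ⇒  s^5 = 6.9×10⁻³⁷
s = 5.9×10⁻⁸ mol L⁻¹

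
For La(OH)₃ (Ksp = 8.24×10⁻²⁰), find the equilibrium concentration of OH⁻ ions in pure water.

2.23×10⁻⁵ M

La(OH)₃(s) ⇌ La³⁺(aq) + 3 OH⁻(aq)
With molar solubility s: [La³⁺] = s, [OH⁻] = 3s.
Ksp = [La³⁺][OH⁻]^3 = s · (3s)^3 = 27s^4 = 8.24×10⁻²⁰
s = 7.43×10⁻⁶ mol/L
[OH⁻] = 3s = 2.23×10⁻⁵ mol/L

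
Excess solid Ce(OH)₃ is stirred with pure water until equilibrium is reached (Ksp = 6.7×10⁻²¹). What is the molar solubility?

4.0×10⁻⁶ M

Ce(OH)₃(s) ⇌ Ce³⁺(aq) + 3 OH⁻(aq)
For each mole of Ce(OH)₃ that dissolves per liter, [Ce³⁺] = s and [OH⁻] = 3s; let s denote this solubility.
Ksp = [Ce³⁺][OH⁻]^3 = s · (3s)^3 = 27s^4
27s^4 = 6.7×10⁻²¹  ⇒  s^4 = 2.5×10⁻²²
Taking the 4th root, s = 4.0×10⁻⁶ mol L⁻¹.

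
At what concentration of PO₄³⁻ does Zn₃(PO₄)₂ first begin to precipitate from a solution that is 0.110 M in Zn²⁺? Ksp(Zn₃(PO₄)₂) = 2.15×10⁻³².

4.02×10⁻¹⁵ M

Precipitation begins when Q = Ksp.
Zn₃(PO₄)₂(s) ⇌ 3 Zn²⁺(aq) + 2 PO₄³⁻(aq)
Ksp = [Zn²⁺]^3[PO₄³⁻]^2 = [PO₄³⁻]^2(0.110)^3
[PO₄³⁻]^2 = 2.15×10⁻³² / (0.110)^3 = 1.62×10⁻²⁹
[PO₄³⁻] = 4.02×10⁻¹⁵ M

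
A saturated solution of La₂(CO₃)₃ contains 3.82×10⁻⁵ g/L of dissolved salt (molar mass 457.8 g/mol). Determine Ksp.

s = (3.82×10⁻⁵ g L⁻¹)/(457.8 g mol⁻¹) = 8.3443×10⁻⁸ M
La₂(CO₃)₃(s) ⇌ 2 La³⁺(aq) + 3 CO₃²⁻(aq)
Let s be the molar solubility. Then [La³⁺] = 2s and [CO₃²⁻] = 3s.
Ksp = [La³⁺]^2[CO₃²⁻]^3 = (2s)^2 · (3s)^3 = 108s^5
Ksp = 108 × (8.3443×10⁻⁸)^5 = 4.37×10⁻³⁴

Ksp = 4.37×10⁻³⁴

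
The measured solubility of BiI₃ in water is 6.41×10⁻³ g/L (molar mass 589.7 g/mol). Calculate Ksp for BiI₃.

Ksp = 3.77×10⁻¹⁹

s = (6.41×10⁻³ g L⁻¹)/(589.7 g mol⁻¹) = 1.0870×10⁻⁵ M
BiI₃(s) ⇌ Bi³⁺(aq) + 3 I⁻(aq)
If s mol/L of BiI₃ dissolves, [Bi³⁺] = s and [I⁻] = 3s.
Ksp = [Bi³⁺][I⁻]^3 = s · (3s)^3 = 27s^4
Ksp = 27 × (1.0870×10⁻⁵)^4 = 3.77×10⁻¹⁹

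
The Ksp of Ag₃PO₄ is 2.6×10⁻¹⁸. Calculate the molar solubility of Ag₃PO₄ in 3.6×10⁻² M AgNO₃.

Ag₃PO₄(s) ⇌ 3 Ag⁺(aq) + PO₄³⁻(aq)
With Ag⁺ already at 3.6×10⁻² M and s small, take [Ag⁺] ≈ 3.6×10⁻² M and [PO₄³⁻] = s.
Ksp = [Ag⁺]^3[PO₄³⁻] = (3.6×10⁻²)^3s
s = 2.6×10⁻¹⁸ / (3.6×10⁻²)^3 = 5.6×10⁻¹⁴
s = 5.6×10⁻¹⁴ M

5.6×10⁻¹⁴ M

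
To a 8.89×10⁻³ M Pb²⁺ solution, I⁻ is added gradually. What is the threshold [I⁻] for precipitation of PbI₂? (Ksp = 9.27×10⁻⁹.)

The threshold for precipitation is Q = Ksp.
PbI₂(s) ⇌ Pb²⁺(aq) + 2 I⁻(aq)
Ksp = [Pb²⁺][I⁻]^2 = [I⁻]^2(8.89×10⁻³)
[I⁻]^2 = 9.27×10⁻⁹ / (8.89×10⁻³) = 1.04×10⁻⁶
[I⁻] = 1.02×10⁻³ M

1.02×10⁻³ M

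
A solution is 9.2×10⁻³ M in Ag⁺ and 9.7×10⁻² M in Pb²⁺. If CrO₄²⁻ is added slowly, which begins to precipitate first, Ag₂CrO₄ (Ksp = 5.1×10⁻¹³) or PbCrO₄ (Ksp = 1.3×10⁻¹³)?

PbCrO₄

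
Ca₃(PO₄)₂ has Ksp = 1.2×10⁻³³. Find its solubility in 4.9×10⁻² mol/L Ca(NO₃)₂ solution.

1.6×10⁻¹⁵ M

Ca₃(PO₄)₂(s) ⇌ 3 Ca²⁺(aq) + 2 PO₄³⁻(aq)
The solution already contains Ca²⁺ at 4.9×10⁻² mol/L. Let s be the molar solubility of Ca₃(PO₄)₂.
[Ca²⁺] ≈ 4.9×10⁻² mol/L (common ion dominates); [PO₄³⁻] = 2s.
Ksp = [Ca²⁺]^3[PO₄³⁻]^2 = (4.9×10⁻²)^3(2s)^2
(2s)^2 = 1.2×10⁻³³ / (4.9×10⁻²)^3 = 1.0×10⁻²⁹
s = 1.6×10⁻¹⁵ mol/L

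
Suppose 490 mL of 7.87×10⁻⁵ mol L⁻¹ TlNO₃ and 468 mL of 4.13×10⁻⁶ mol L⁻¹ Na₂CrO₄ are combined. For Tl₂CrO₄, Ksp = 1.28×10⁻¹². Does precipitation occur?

Total volume after mixing = 490 + 468 = 958 mL.
[Tl⁺] = (7.87×10⁻⁵)(490)/958 = 4.03×10⁻⁵ mol L⁻¹
[CrO₄²⁻] = (4.13×10⁻⁶)(468)/958 = 2.02×10⁻⁶ mol L⁻¹
Q = [Tl⁺]^2[CrO₄²⁻] = 3.27×10⁻¹⁵
Q < Ksp (3.27×10⁻¹⁵ vs 1.28×10⁻¹²); the solution remains unsaturated and no precipitate forms.

No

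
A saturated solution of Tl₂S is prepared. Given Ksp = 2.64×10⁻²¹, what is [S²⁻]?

8.71×10⁻⁸ M

Tl₂S(s) ⇌ 2 Tl⁺(aq) + S²⁻(aq)
For each mole of Tl₂S that dissolves per liter, [Tl⁺] = 2s and [S²⁻] = s; let s denote this solubility.
Ksp = [Tl⁺]^2[S²⁻] = (2s)^2 · s = 4s^3 = 2.64×10⁻²¹
s = 8.71×10⁻⁸ mol L⁻¹
[S²⁻] = s = 8.71×10⁻⁸ mol L⁻¹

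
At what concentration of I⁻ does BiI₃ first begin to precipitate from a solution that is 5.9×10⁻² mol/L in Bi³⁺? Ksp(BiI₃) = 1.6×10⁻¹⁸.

3.0×10⁻⁶ M

The threshold for precipitation is Q = Ksp.
BiI₃(s) ⇌ Bi³⁺(aq) + 3 I⁻(aq)
Ksp = [Bi³⁺][I⁻]^3 = [I⁻]^3(5.9×10⁻²)
[I⁻]^3 = 1.6×10⁻¹⁸ / (5.9×10⁻²) = 2.7×10⁻¹⁷
[I⁻] = 3.0×10⁻⁶ mol/L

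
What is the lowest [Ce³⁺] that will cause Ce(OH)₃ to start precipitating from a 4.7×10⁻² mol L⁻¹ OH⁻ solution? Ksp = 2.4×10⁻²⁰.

Precipitation of each salt begins when its ion product equals Ksp.
Ce(OH)₃(s) ⇌ Ce³⁺(aq) + 3 OH⁻(aq)
Ksp = [Ce³⁺][OH⁻]^3 = [Ce³⁺](4.7×10⁻²)^3
[Ce³⁺] = 2.4×10⁻²⁰ / (4.7×10⁻²)^3 = 2.3×10⁻¹⁶
[Ce³⁺] = 2.3×10⁻¹⁶ mol L⁻¹

2.3×10⁻¹⁶ M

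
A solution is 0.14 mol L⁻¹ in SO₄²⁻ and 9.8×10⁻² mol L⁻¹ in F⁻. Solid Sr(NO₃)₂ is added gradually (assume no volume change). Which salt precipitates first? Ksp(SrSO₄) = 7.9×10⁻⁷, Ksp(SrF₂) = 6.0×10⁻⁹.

Each salt precipitates once Q = Ksp for that salt.
For SrSO₄: [Sr²⁺] = (Ksp/[SO₄²⁻]) = 5.6×10⁻⁶ mol L⁻¹
For SrF₂: [Sr²⁺] = (Ksp/[F⁻]^2) = 6.2×10⁻⁷ mol L⁻¹
The smaller threshold [Sr²⁺] is reached first, so SrF₂ precipitates first.

SrF₂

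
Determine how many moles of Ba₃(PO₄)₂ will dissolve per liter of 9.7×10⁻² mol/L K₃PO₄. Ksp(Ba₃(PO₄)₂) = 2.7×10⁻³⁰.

2.2×10⁻¹⁰ M

Ba₃(PO₄)₂(s) ⇌ 3 Ba²⁺(aq) + 2 PO₄³⁻(aq)
With PO₄³⁻ already at 9.7×10⁻² mol/L and s small, take [PO₄³⁻] ≈ 9.7×10⁻² mol/L and [Ba²⁺] = 3s.
Ksp = [Ba²⁺]^3[PO₄³⁻]^2 = (3s)^3(9.7×10⁻²)^2
(3s)^3 = 2.7×10⁻³⁰ / (9.7×10⁻²)^2 = 2.9×10⁻²⁸
s = 2.2×10⁻¹⁰ mol/L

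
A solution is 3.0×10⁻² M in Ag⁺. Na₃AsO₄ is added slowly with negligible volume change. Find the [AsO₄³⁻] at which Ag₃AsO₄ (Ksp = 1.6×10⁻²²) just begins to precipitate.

5.9×10⁻¹⁸ M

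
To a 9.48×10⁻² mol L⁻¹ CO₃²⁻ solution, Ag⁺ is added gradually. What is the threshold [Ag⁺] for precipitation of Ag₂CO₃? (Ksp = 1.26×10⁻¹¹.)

Each salt precipitates once Q = Ksp for that salt.
Ag₂CO₃(s) ⇌ 2 Ag⁺(aq) + CO₃²⁻(aq)
Ksp = [Ag⁺]^2[CO₃²⁻] = [Ag⁺]^2(9.48×10⁻²)
[Ag⁺]^2 = 1.26×10⁻¹¹ / (9.48×10⁻²) = 1.33×10⁻¹⁰
[Ag⁺] = 1.15×10⁻⁵ mol L⁻¹

1.15×10⁻⁵ M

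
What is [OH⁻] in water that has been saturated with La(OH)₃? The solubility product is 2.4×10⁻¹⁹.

2.9×10⁻⁵ M

La(OH)₃(s) ⇌ La³⁺(aq) + 3 OH⁻(aq)
Let s be the molar solubility. Then [La³⁺] = s and [OH⁻] = 3s.
Ksp = [La³⁺][OH⁻]^3 = s · (3s)^3 = 27s^4 = 2.4×10⁻¹⁹
s = 9.7×10⁻⁶ M
[OH⁻] = 3s = 2.9×10⁻⁵ M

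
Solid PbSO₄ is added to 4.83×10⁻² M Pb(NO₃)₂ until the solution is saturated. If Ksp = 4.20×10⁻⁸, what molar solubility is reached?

8.70×10⁻⁷ M

PbSO₄(s) ⇌ Pb²⁺(aq) + SO₄²⁻(aq)
With Pb²⁺ already at 4.83×10⁻² M and s small, take [Pb²⁺] ≈ 4.83×10⁻² M and [SO₄²⁻] = s.
Ksp = [Pb²⁺][SO₄²⁻] = (4.83×10⁻²)s
s = 4.20×10⁻⁸ / (4.83×10⁻²) = 8.70×10⁻⁷
s = 8.70×10⁻⁷ M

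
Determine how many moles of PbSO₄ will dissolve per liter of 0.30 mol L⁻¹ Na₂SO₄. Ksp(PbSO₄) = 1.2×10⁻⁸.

PbSO₄(s) ⇌ Pb²⁺(aq) + SO₄²⁻(aq)
The solution already contains SO₄²⁻ at 0.30 mol L⁻¹. Let s be the molar solubility of PbSO₄.
[SO₄²⁻] ≈ 0.30 mol L⁻¹ (common ion dominates); [Pb²⁺] = s.
Ksp = [Pb²⁺][SO₄²⁻] = s(0.30)
s = 1.2×10⁻⁸ / (0.30) = 4.0×10⁻⁸
s = 4.0×10⁻⁸ mol L⁻¹

4.0×10⁻⁸ M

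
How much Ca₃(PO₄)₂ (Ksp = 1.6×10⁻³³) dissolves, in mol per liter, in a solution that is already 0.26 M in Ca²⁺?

1.5×10⁻¹⁶ M

Ca₃(PO₄)₂(s) ⇌ 3 Ca²⁺(aq) + 2 PO₄³⁻(aq)
Ca²⁺ is already present at 0.26 M. If s mol/L of Ca₃(PO₄)₂ dissolves, [PO₄³⁻] = 2s while [Ca²⁺] ≈ 0.26 M.
Ksp = [Ca²⁺]^3[PO₄³⁻]^2 = (0.26)^3(2s)^2
(2s)^2 = 1.6×10⁻³³ / (0.26)^3 = 9.1×10⁻³²
s = 1.5×10⁻¹⁶ M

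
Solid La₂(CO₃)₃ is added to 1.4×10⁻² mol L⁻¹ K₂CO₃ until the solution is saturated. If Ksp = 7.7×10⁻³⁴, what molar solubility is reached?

La₂(CO₃)₃(s) ⇌ 2 La³⁺(aq) + 3 CO₃²⁻(aq)
The solution already contains CO₃²⁻ at 1.4×10⁻² mol L⁻¹. Let s be the molar solubility of La₂(CO₃)₃.
[CO₃²⁻] ≈ 1.4×10⁻² mol L⁻¹ (common ion dominates); [La³⁺] = 2s.
Ksp = [La³⁺]^2[CO₃²⁻]^3 = (2s)^2(1.4×10⁻²)^3
(2s)^2 = 7.7×10⁻³⁴ / (1.4×10⁻²)^3 = 2.8×10⁻²⁸
s = 8.4×10⁻¹⁵ mol L⁻¹

8.4×10⁻¹⁵ M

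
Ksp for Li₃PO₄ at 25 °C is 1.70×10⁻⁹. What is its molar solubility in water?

2.82×10⁻³ M

Li₃PO₄(s) ⇌ 3 Li⁺(aq) + PO₄³⁻(aq)
Let s be the molar solubility. Then [Li⁺] = 3s and [PO₄³⁻] = s.
Ksp = [Li⁺]^3[PO₄³⁻] = (3s)^3 · s = 27s^4
27s^4 = 1.70×10⁻⁹  ⇒  s^4 = 6.30×10⁻¹¹
s = (6.30×10⁻¹¹)^(1/4) = 2.82×10⁻³ mol/L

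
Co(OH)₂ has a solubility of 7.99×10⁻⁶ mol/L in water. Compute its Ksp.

Ksp = 2.04×10⁻¹⁵

Co(OH)₂(s) ⇌ Co²⁺(aq) + 2 OH⁻(aq)
Let s be the molar solubility. Then [Co²⁺] = s and [OH⁻] = 2s.
Ksp = [Co²⁺][OH⁻]^2 = s · (2s)^2 = 4s^3
Ksp = 4 × (7.99×10⁻⁶)^3 = 2.04×10⁻¹⁵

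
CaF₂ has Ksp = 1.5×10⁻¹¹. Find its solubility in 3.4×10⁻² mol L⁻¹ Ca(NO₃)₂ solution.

1.1×10⁻⁵ M

CaF₂(s) ⇌ Ca²⁺(aq) + 2 F⁻(aq)
With Ca²⁺ already at 3.4×10⁻² mol L⁻¹ and s small, take [Ca²⁺] ≈ 3.4×10⁻² mol L⁻¹ and [F⁻] = 2s.
Ksp = [Ca²⁺][F⁻]^2 = (3.4×10⁻²)(2s)^2
(2s)^2 = 1.5×10⁻¹¹ / (3.4×10⁻²) = 4.4×10⁻¹⁰
s = 1.1×10⁻⁵ mol L⁻¹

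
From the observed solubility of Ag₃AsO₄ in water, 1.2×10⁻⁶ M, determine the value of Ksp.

Ag₃AsO₄(s) ⇌ 3 Ag⁺(aq) + AsO₄³⁻(aq)
If s mol/L of Ag₃AsO₄ dissolves, [Ag⁺] = 3s and [AsO₄³⁻] = s.
Ksp = [Ag⁺]^3[AsO₄³⁻] = (3s)^3 · s = 27s^4
Ksp = 27 × (1.2×10⁻⁶)^4 = 5.6×10⁻²³

Ksp = 5.6×10⁻²³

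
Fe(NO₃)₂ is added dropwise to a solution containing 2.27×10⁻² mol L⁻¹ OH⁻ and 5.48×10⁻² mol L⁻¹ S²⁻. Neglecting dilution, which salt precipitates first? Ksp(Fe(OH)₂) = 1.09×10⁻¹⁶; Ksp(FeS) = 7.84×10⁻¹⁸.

FeS

Precipitation begins when Q = Ksp.
For Fe(OH)₂: [Fe²⁺] = (Ksp/[OH⁻]^2) = 2.12×10⁻¹³ mol L⁻¹
For FeS: [Fe²⁺] = (Ksp/[S²⁻]) = 1.43×10⁻¹⁶ mol L⁻¹
Since FeS needs less Fe²⁺ to reach saturation, it precipitates first.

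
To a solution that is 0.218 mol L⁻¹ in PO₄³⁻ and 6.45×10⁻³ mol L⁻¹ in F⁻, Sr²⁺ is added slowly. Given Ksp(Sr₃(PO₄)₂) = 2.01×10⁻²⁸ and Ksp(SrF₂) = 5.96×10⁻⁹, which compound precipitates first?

Sr₃(PO₄)₂

Precipitation of each salt begins when its ion product equals Ksp.
For Sr₃(PO₄)₂: [Sr²⁺] = (Ksp/[PO₄³⁻]^2)^(1/3) = 1.62×10⁻⁹ mol L⁻¹
For SrF₂: [Sr²⁺] = (Ksp/[F⁻]^2) = 1.43×10⁻⁴ mol L⁻¹
Sr₃(PO₄)₂ requires the lower [Sr²⁺], so it precipitates first.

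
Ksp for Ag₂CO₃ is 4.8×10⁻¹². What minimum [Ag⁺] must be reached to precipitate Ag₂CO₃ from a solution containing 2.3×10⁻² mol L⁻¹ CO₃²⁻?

Precipitation begins when Q = Ksp.
Ag₂CO₃(s) ⇌ 2 Ag⁺(aq) + CO₃²⁻(aq)
Ksp = [Ag⁺]^2[CO₃²⁻] = [Ag⁺]^2(2.3×10⁻²)
[Ag⁺]^2 = 4.8×10⁻¹² / (2.3×10⁻²) = 2.1×10⁻¹⁰
[Ag⁺] = 1.4×10⁻⁵ mol L⁻¹

1.4×10⁻⁵ M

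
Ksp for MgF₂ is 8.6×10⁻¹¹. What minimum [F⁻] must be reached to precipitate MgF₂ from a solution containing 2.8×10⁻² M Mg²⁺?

A salt starts to precipitate once the ion product Q reaches its Ksp.
MgF₂(s) ⇌ Mg²⁺(aq) + 2 F⁻(aq)
Ksp = [Mg²⁺][F⁻]^2 = [F⁻]^2(2.8×10⁻²)
[F⁻]^2 = 8.6×10⁻¹¹ / (2.8×10⁻²) = 3.1×10⁻⁹
[F⁻] = 5.5×10⁻⁵ M

5.5×10⁻⁵ M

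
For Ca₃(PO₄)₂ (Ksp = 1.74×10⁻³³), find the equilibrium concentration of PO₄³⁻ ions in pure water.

Ca₃(PO₄)₂(s) ⇌ 3 Ca²⁺(aq) + 2 PO₄³⁻(aq)
Let s be the molar solubility. Then [Ca²⁺] = 3s and [PO₄³⁻] = 2s.
Ksp = [Ca²⁺]^3[PO₄³⁻]^2 = (3s)^3 · (2s)^2 = 108s^5 = 1.74×10⁻³³
s = 1.10×10⁻⁷ M
[PO₄³⁻] = 2s = 2.20×10⁻⁷ M

2.20×10⁻⁷ M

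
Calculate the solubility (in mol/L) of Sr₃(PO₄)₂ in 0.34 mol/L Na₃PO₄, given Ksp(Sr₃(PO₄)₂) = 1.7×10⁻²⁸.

3.8×10⁻¹⁰ M

Sr₃(PO₄)₂(s) ⇌ 3 Sr²⁺(aq) + 2 PO₄³⁻(aq)
The solution already contains PO₄³⁻ at 0.34 mol/L. Let s be the molar solubility of Sr₃(PO₄)₂.
[PO₄³⁻] ≈ 0.34 mol/L (common ion dominates); [Sr²⁺] = 3s.
Ksp = [Sr²⁺]^3[PO₄³⁻]^2 = (3s)^3(0.34)^2
(3s)^3 = 1.7×10⁻²⁸ / (0.34)^2 = 1.5×10⁻²⁷
s = 3.8×10⁻¹⁰ mol/L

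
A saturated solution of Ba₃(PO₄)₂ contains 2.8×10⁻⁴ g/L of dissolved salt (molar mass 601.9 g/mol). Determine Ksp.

Convert to molarity: s = 2.8×10⁻⁴ / 601.9 = 4.652×10⁻⁷ mol/L
Ba₃(PO₄)₂(s) ⇌ 3 Ba²⁺(aq) + 2 PO₄³⁻(aq)
With molar solubility s: [Ba²⁺] = 3s, [PO₄³⁻] = 2s.
Ksp = [Ba²⁺]^3[PO₄³⁻]^2 = (3s)^3 · (2s)^2 = 108s^5
Ksp = 108 × (4.652×10⁻⁷)^5 = 2.4×10⁻³⁰

Ksp = 2.4×10⁻³⁰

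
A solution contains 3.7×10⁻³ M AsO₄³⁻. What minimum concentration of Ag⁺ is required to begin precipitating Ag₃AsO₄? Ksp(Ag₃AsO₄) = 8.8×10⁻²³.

The threshold for precipitation is Q = Ksp.
Ag₃AsO₄(s) ⇌ 3 Ag⁺(aq) + AsO₄³⁻(aq)
Ksp = [Ag⁺]^3[AsO₄³⁻] = [Ag⁺]^3(3.7×10⁻³)
[Ag⁺]^3 = 8.8×10⁻²³ / (3.7×10⁻³) = 2.4×10⁻²⁰
[Ag⁺] = 2.9×10⁻⁷ M

2.9×10⁻⁷ M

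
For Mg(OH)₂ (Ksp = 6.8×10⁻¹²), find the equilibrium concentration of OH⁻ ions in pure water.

2.4×10⁻⁴ M

Mg(OH)₂(s) ⇌ Mg²⁺(aq) + 2 OH⁻(aq)
For each mole of Mg(OH)₂ that dissolves per liter, [Mg²⁺] = s and [OH⁻] = 2s; let s denote this solubility.
Ksp = [Mg²⁺][OH⁻]^2 = s · (2s)^2 = 4s^3 = 6.8×10⁻¹²
s = 1.2×10⁻⁴ mol L⁻¹
[OH⁻] = 2s = 2.4×10⁻⁴ mol L⁻¹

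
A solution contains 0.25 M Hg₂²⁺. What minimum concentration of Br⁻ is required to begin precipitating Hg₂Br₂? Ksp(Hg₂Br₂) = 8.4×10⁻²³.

1.8×10⁻¹¹ M

Each salt precipitates once Q = Ksp for that salt.
Hg₂Br₂(s) ⇌ Hg₂²⁺(aq) + 2 Br⁻(aq)
Ksp = [Hg₂²⁺][Br⁻]^2 = [Br⁻]^2(0.25)
[Br⁻]^2 = 8.4×10⁻²³ / (0.25) = 3.4×10⁻²²
[Br⁻] = 1.8×10⁻¹¹ M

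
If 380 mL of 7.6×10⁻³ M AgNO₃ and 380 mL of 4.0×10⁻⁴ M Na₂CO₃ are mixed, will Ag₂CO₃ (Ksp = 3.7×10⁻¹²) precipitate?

The combined volume is 760 mL.
[Ag⁺] = (7.6×10⁻³)(380)/760 = 3.8×10⁻³ M
[CO₃²⁻] = (4.0×10⁻⁴)(380)/760 = 2.0×10⁻⁴ M
Q = [Ag⁺]^2[CO₃²⁻] = 2.9×10⁻⁹
Since Q (2.9×10⁻⁹) exceeds Ksp (3.7×10⁻¹²), Ag₂CO₃ will precipitate.

Yes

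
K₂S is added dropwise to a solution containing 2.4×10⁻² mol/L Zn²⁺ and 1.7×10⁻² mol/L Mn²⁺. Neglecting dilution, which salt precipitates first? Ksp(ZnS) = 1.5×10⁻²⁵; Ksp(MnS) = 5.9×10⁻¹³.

The threshold for precipitation is Q = Ksp.
For ZnS: [S²⁻] = (Ksp/[Zn²⁺]) = 6.3×10⁻²⁴ mol/L
For MnS: [S²⁻] = (Ksp/[Mn²⁺]) = 3.5×10⁻¹¹ mol/L
ZnS requires the lower [S²⁻], so it precipitates first.

ZnS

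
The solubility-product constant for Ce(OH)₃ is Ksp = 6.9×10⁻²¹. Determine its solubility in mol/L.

Ce(OH)₃(s) ⇌ Ce³⁺(aq) + 3 OH⁻(aq)
Call the molar solubility s, so that [Ce³⁺] = s and [OH⁻] = 3s.
Ksp = [Ce³⁺][OH⁻]^3 = s · (3s)^3 = 27s^4
27s^4 = 6.9×10⁻²¹  ⇒  s^4 = 2.6×10⁻²²
s = 4.0×10⁻⁶ mol/L

4.0×10⁻⁶ M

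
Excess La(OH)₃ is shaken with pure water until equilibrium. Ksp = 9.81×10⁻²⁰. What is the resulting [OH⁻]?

2.33×10⁻⁵ M

La(OH)₃(s) ⇌ La³⁺(aq) + 3 OH⁻(aq)
If s mol/L of La(OH)₃ dissolves, [La³⁺] = s and [OH⁻] = 3s.
Ksp = [La³⁺][OH⁻]^3 = s · (3s)^3 = 27s^4 = 9.81×10⁻²⁰
s = 7.76×10⁻⁶ M
[OH⁻] = 3s = 2.33×10⁻⁵ M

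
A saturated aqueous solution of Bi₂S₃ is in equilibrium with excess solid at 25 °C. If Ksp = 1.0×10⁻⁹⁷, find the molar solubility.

1.6×10⁻²⁰ M

Bi₂S₃(s) ⇌ 2 Bi³⁺(aq) + 3 S²⁻(aq)
Call the molar solubility s, so that [Bi³⁺] = 2s and [S²⁻] = 3s.
Ksp = [Bi³⁺]^2[S²⁻]^3 = (2s)^2 · (3s)^3 = 108s^5
108s^5 = 1.0×10⁻⁹⁷  ⇒  s^5 = 9.3×10⁻¹⁰⁰
s = 1.6×10⁻²⁰ mol/L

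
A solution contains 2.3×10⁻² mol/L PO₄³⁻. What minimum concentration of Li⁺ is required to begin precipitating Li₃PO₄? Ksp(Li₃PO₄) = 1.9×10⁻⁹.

4.4×10⁻³ M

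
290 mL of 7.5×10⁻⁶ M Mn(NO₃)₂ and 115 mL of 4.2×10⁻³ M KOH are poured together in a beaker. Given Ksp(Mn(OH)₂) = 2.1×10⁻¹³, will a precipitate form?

Yes

After mixing, V = 290 mL + 115 mL = 405 mL.
[Mn²⁺] = (7.5×10⁻⁶)(290)/405 = 5.4×10⁻⁶ M
[OH⁻] = (4.2×10⁻³)(115)/405 = 1.2×10⁻³ M
Q = [Mn²⁺][OH⁻]^2 = 7.6×10⁻¹²
Q = 7.6×10⁻¹² > Ksp = 2.1×10⁻¹³, so the solution is supersaturated and Mn(OH)₂ precipitates.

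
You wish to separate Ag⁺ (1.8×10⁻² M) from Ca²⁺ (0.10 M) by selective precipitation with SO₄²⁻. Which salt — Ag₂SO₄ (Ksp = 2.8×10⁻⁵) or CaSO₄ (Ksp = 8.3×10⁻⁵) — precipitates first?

The threshold for precipitation is Q = Ksp.
For Ag₂SO₄: [SO₄²⁻] = (Ksp/[Ag⁺]^2) = 8.6×10⁻² M
For CaSO₄: [SO₄²⁻] = (Ksp/[Ca²⁺]) = 8.3×10⁻⁴ M
CaSO₄ requires the lower [SO₄²⁻], so it precipitates first.

CaSO₄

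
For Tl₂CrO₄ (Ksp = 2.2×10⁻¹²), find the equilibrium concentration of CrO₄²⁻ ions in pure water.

Tl₂CrO₄(s) ⇌ 2 Tl⁺(aq) + CrO₄²⁻(aq)
With molar solubility s: [Tl⁺] = 2s, [CrO₄²⁻] = s.
Ksp = [Tl⁺]^2[CrO₄²⁻] = (2s)^2 · s = 4s^3 = 2.2×10⁻¹²
s = 8.2×10⁻⁵ mol/L
[CrO₄²⁻] = s = 8.2×10⁻⁵ mol/L

8.2×10⁻⁵ M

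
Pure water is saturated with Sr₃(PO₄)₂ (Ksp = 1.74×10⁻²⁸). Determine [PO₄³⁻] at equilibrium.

2.20×10⁻⁶ M

Sr₃(PO₄)₂(s) ⇌ 3 Sr²⁺(aq) + 2 PO₄³⁻(aq)
For each mole of Sr₃(PO₄)₂ that dissolves per liter, [Sr²⁺] = 3s and [PO₄³⁻] = 2s; let s denote this solubility.
Ksp = [Sr²⁺]^3[PO₄³⁻]^2 = (3s)^3 · (2s)^2 = 108s^5 = 1.74×10⁻²⁸
s = 1.10×10⁻⁶ mol/L
[PO₄³⁻] = 2s = 2.20×10⁻⁶ mol/L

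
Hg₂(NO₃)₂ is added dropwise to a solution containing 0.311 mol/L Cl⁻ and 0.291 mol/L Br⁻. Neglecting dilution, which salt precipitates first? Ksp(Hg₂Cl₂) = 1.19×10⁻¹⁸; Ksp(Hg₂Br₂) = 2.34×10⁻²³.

Hg₂Br₂

A salt starts to precipitate once the ion product Q reaches its Ksp.
For Hg₂Cl₂: [Hg₂²⁺] = (Ksp/[Cl⁻]^2) = 1.23×10⁻¹⁷ mol/L
For Hg₂Br₂: [Hg₂²⁺] = (Ksp/[Br⁻]^2) = 2.76×10⁻²² mol/L
Since Hg₂Br₂ needs less Hg₂²⁺ to reach saturation, it precipitates first.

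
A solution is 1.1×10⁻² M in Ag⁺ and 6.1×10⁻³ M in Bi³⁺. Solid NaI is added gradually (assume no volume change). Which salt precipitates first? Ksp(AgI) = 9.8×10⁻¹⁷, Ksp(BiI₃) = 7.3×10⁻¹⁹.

AgI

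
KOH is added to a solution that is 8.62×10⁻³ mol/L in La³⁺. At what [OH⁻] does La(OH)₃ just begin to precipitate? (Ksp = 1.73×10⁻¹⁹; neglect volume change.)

2.72×10⁻⁶ M

Precipitation of each salt begins when its ion product equals Ksp.
La(OH)₃(s) ⇌ La³⁺(aq) + 3 OH⁻(aq)
Ksp = [La³⁺][OH⁻]^3 = [OH⁻]^3(8.62×10⁻³)
[OH⁻]^3 = 1.73×10⁻¹⁹ / (8.62×10⁻³) = 2.01×10⁻¹⁷
[OH⁻] = 2.72×10⁻⁶ mol/L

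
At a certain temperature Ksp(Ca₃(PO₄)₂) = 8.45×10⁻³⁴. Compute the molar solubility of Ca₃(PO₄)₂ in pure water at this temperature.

Ca₃(PO₄)₂(s) ⇌ 3 Ca²⁺(aq) + 2 PO₄³⁻(aq)
With molar solubility s: [Ca²⁺] = 3s, [PO₄³⁻] = 2s.
Ksp = [Ca²⁺]^3[PO₄³⁻]^2 = (3s)^3 · (2s)^2 = 108s^5
108s^5 = 8.45×10⁻³⁴  ⇒  s^5 = 7.82×10⁻³⁶
s = 9.52×10⁻⁸ mol/L

9.52×10⁻⁸ M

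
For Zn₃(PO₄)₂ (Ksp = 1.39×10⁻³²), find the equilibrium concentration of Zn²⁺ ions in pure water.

5.00×10⁻⁷ M

Zn₃(PO₄)₂(s) ⇌ 3 Zn²⁺(aq) + 2 PO₄³⁻(aq)
Call the molar solubility s, so that [Zn²⁺] = 3s and [PO₄³⁻] = 2s.
Ksp = [Zn²⁺]^3[PO₄³⁻]^2 = (3s)^3 · (2s)^2 = 108s^5 = 1.39×10⁻³²
s = 1.67×10⁻⁷ mol L⁻¹
[Zn²⁺] = 3s = 5.00×10⁻⁷ mol L⁻¹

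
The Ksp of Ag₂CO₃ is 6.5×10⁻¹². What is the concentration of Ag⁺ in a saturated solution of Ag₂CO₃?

2.4×10⁻⁴ M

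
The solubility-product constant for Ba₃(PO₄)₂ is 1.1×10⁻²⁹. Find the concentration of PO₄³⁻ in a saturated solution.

1.3×10⁻⁶ M

Ba₃(PO₄)₂(s) ⇌ 3 Ba²⁺(aq) + 2 PO₄³⁻(aq)
If s mol/L of Ba₃(PO₄)₂ dissolves, [Ba²⁺] = 3s and [PO₄³⁻] = 2s.
Ksp = [Ba²⁺]^3[PO₄³⁻]^2 = (3s)^3 · (2s)^2 = 108s^5 = 1.1×10⁻²⁹
s = 6.3×10⁻⁷ M
[PO₄³⁻] = 2s = 1.3×10⁻⁶ M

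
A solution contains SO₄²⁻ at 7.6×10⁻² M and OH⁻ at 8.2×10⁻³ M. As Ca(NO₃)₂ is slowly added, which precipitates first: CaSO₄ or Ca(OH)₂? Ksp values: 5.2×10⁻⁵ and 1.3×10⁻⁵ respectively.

The threshold for precipitation is Q = Ksp.
For CaSO₄: [Ca²⁺] = (Ksp/[SO₄²⁻]) = 6.8×10⁻⁴ M
For Ca(OH)₂: [Ca²⁺] = (Ksp/[OH⁻]^2) = 0.19 M
The smaller threshold [Ca²⁺] is reached first, so CaSO₄ precipitates first.

CaSO₄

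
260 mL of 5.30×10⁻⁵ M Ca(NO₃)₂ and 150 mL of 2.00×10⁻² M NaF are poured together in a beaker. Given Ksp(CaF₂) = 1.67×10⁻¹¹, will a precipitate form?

After mixing, V = 260 mL + 150 mL = 410 mL.
[Ca²⁺] = (5.30×10⁻⁵)(260)/410 = 3.36×10⁻⁵ M
[F⁻] = (2.00×10⁻²)(150)/410 = 7.32×10⁻³ M
Q = [Ca²⁺][F⁻]^2 = 1.80×10⁻⁹
Since Q (1.80×10⁻⁹) exceeds Ksp (1.67×10⁻¹¹), CaF₂ will precipitate.

Yes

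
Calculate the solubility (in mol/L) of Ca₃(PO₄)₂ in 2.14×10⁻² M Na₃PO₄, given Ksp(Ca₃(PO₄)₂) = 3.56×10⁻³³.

6.60×10⁻¹¹ M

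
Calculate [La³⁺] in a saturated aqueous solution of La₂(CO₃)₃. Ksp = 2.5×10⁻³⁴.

1.5×10⁻⁷ M

La₂(CO₃)₃(s) ⇌ 2 La³⁺(aq) + 3 CO₃²⁻(aq)
For each mole of La₂(CO₃)₃ that dissolves per liter, [La³⁺] = 2s and [CO₃²⁻] = 3s; let s denote this solubility.
Ksp = [La³⁺]^2[CO₃²⁻]^3 = (2s)^2 · (3s)^3 = 108s^5 = 2.5×10⁻³⁴
s = 7.5×10⁻⁸ mol L⁻¹
[La³⁺] = 2s = 1.5×10⁻⁷ mol L⁻¹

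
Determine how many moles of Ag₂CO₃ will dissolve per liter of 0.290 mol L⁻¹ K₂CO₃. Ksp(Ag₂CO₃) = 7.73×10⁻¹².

2.58×10⁻⁶ M

Ag₂CO₃(s) ⇌ 2 Ag⁺(aq) + CO₃²⁻(aq)
CO₃²⁻ is already present at 0.290 mol L⁻¹. If s mol/L of Ag₂CO₃ dissolves, [Ag⁺] = 2s while [CO₃²⁻] ≈ 0.290 mol L⁻¹.
Ksp = [Ag⁺]^2[CO₃²⁻] = (2s)^2(0.290)
(2s)^2 = 7.73×10⁻¹² / (0.290) = 2.67×10⁻¹¹
s = 2.58×10⁻⁶ mol L⁻¹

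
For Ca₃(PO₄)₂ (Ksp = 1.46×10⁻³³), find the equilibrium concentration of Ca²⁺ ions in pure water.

3.19×10⁻⁷ M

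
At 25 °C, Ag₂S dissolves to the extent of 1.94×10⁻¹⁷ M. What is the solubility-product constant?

Ksp = 2.92×10⁻⁵⁰

Ag₂S(s) ⇌ 2 Ag⁺(aq) + S²⁻(aq)
With molar solubility s: [Ag⁺] = 2s, [S²⁻] = s.
Ksp = [Ag⁺]^2[S²⁻] = (2s)^2 · s = 4s^3
Ksp = 4 × (1.94×10⁻¹⁷)^3 = 2.92×10⁻⁵⁰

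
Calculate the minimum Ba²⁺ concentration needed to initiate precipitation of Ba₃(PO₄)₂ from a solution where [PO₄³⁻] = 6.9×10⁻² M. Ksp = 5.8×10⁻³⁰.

1.1×10⁻⁹ M

The threshold for precipitation is Q = Ksp.
Ba₃(PO₄)₂(s) ⇌ 3 Ba²⁺(aq) + 2 PO₄³⁻(aq)
Ksp = [Ba²⁺]^3[PO₄³⁻]^2 = [Ba²⁺]^3(6.9×10⁻²)^2
[Ba²⁺]^3 = 5.8×10⁻³⁰ / (6.9×10⁻²)^2 = 1.2×10⁻²⁷
[Ba²⁺] = 1.1×10⁻⁹ M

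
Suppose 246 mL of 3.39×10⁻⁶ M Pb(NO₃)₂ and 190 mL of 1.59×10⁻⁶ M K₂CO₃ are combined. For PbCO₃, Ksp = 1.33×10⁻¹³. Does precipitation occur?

After mixing, V = 246 mL + 190 mL = 436 mL.
[Pb²⁺] = (3.39×10⁻⁶)(246)/436 = 1.91×10⁻⁶ M
[CO₃²⁻] = (1.59×10⁻⁶)(190)/436 = 6.93×10⁻⁷ M
Q = [Pb²⁺][CO₃²⁻] = 1.33×10⁻¹²
Q = 1.33×10⁻¹² > Ksp = 1.33×10⁻¹³, so the solution is supersaturated and PbCO₃ precipitates.

Yes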